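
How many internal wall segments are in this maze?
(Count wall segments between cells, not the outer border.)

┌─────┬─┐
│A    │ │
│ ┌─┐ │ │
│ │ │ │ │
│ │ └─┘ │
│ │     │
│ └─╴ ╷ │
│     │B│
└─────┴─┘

Counting internal wall segments:
Total internal walls: 9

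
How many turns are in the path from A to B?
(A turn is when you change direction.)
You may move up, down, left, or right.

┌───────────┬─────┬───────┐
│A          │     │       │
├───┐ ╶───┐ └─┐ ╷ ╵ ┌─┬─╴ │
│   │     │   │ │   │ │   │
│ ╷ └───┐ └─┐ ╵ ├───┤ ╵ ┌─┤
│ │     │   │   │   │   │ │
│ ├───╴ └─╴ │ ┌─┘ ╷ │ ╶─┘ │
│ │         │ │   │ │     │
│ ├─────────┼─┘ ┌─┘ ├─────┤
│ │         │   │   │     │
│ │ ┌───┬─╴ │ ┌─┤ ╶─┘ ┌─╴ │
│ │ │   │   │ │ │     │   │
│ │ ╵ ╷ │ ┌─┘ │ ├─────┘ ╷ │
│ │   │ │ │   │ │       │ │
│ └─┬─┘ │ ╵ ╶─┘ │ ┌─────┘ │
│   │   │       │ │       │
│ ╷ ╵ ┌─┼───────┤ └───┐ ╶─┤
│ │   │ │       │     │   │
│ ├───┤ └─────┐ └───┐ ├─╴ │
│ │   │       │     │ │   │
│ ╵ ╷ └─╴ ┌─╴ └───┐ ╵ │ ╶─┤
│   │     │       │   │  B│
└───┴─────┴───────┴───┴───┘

Directions: right, right, down, right, right, down, right, down, left, left, up, left, left, up, left, down, down, down, down, down, down, right, down, right, up, right, up, up, left, down, left, up, up, right, right, right, right, down, left, down, down, right, up, right, up, up, right, up, right, up, right, down, down, left, down, right, right, up, right, right, down, down, down, left, down, right, down, left, down, right
Number of turns: 48

Solution:

┌───────────┬─────┬───────┐
│A → ↓      │     │       │
├───┐ ╶───┐ └─┐ ╷ ╵ ┌─┬─╴ │
│↓ ↰│↳ → ↓│   │ │   │ │   │
│ ╷ └───┐ └─┐ ╵ ├───┤ ╵ ┌─┤
│↓│↑ ← ↰│↳ ↓│   │↱ ↓│   │ │
│ ├───╴ └─╴ │ ┌─┘ ╷ │ ╶─┘ │
│↓│    ↑ ← ↲│ │↱ ↑│↓│     │
│ ├─────────┼─┘ ┌─┘ ├─────┤
│↓│↱ → → → ↓│↱ ↑│↓ ↲│↱ → ↓│
│ │ ┌───┬─╴ │ ┌─┤ ╶─┘ ┌─╴ │
│↓│↑│↓ ↰│↓ ↲│↑│ │↳ → ↑│  ↓│
│ │ ╵ ╷ │ ┌─┘ │ ├─────┘ ╷ │
│↓│↑ ↲│↑│↓│↱ ↑│ │       │↓│
│ └─┬─┘ │ ╵ ╶─┘ │ ┌─────┘ │
│↳ ↓│↱ ↑│↳ ↑    │ │    ↓ ↲│
│ ╷ ╵ ┌─┼───────┤ └───┐ ╶─┤
│ │↳ ↑│ │       │     │↳ ↓│
│ ├───┤ └─────┐ └───┐ ├─╴ │
│ │   │       │     │ │↓ ↲│
│ ╵ ╷ └─╴ ┌─╴ └───┐ ╵ │ ╶─┤
│   │     │       │   │↳ B│
└───┴─────┴───────┴───┴───┘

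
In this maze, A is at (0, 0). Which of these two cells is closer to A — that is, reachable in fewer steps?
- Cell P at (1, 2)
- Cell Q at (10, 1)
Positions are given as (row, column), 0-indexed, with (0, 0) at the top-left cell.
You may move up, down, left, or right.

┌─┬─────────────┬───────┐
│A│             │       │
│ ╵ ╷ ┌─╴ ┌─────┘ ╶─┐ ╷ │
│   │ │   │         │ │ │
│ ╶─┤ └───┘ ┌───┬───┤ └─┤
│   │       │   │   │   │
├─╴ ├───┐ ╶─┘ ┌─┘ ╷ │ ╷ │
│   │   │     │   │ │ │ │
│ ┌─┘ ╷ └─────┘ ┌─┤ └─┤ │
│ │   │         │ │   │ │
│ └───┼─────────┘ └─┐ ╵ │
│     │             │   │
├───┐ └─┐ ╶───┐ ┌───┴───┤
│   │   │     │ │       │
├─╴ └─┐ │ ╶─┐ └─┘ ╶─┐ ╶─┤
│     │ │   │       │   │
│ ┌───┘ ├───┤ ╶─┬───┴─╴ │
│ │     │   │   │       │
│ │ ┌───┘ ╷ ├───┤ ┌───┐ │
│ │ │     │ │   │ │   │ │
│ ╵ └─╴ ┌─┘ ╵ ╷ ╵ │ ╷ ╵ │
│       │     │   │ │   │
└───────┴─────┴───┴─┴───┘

Shortest path A → P at (1, 2): 5 steps
Shortest path A → Q at (10, 1): 17 steps

P is closer (5 steps vs 17 steps).

Path to P:

┌─┬─────────────┬───────┐
│A│↱ ↓          │       │
│ ╵ ╷ ┌─╴ ┌─────┘ ╶─┐ ╷ │
│↳ ↑│P│   │         │ │ │
│ ╶─┤ └───┘ ┌───┬───┤ └─┤
│   │       │   │   │   │
├─╴ ├───┐ ╶─┘ ┌─┘ ╷ │ ╷ │
│   │   │     │   │ │ │ │
│ ┌─┘ ╷ └─────┘ ┌─┤ └─┤ │
│ │   │         │ │   │ │
│ └───┼─────────┘ └─┐ ╵ │
│     │             │   │
├───┐ └─┐ ╶───┐ ┌───┴───┤
│   │   │     │ │       │
├─╴ └─┐ │ ╶─┐ └─┘ ╶─┐ ╶─┤
│     │ │   │       │   │
│ ┌───┘ ├───┤ ╶─┬───┴─╴ │
│ │     │   │   │       │
│ │ ┌───┘ ╷ ├───┤ ┌───┐ │
│ │ │     │ │   │ │   │ │
│ ╵ └─╴ ┌─┘ ╵ ╷ ╵ │ ╷ ╵ │
│       │     │   │ │   │
└───────┴─────┴───┴─┴───┘

Path to Q:

┌─┬─────────────┬───────┐
│A│             │       │
│ ╵ ╷ ┌─╴ ┌─────┘ ╶─┐ ╷ │
│↓  │ │   │         │ │ │
│ ╶─┤ └───┘ ┌───┬───┤ └─┤
│↳ ↓│       │   │   │   │
├─╴ ├───┐ ╶─┘ ┌─┘ ╷ │ ╷ │
│↓ ↲│   │     │   │ │ │ │
│ ┌─┘ ╷ └─────┘ ┌─┤ └─┤ │
│↓│   │         │ │   │ │
│ └───┼─────────┘ └─┐ ╵ │
│↳ → ↓│             │   │
├───┐ └─┐ ╶───┐ ┌───┴───┤
│   │↳ ↓│     │ │       │
├─╴ └─┐ │ ╶─┐ └─┘ ╶─┐ ╶─┤
│     │↓│   │       │   │
│ ┌───┘ ├───┤ ╶─┬───┴─╴ │
│ │↓ ← ↲│   │   │       │
│ │ ┌───┘ ╷ ├───┤ ┌───┐ │
│ │↓│     │ │   │ │   │ │
│ ╵ └─╴ ┌─┘ ╵ ╷ ╵ │ ╷ ╵ │
│  Q    │     │   │ │   │
└───────┴─────┴───┴─┴───┘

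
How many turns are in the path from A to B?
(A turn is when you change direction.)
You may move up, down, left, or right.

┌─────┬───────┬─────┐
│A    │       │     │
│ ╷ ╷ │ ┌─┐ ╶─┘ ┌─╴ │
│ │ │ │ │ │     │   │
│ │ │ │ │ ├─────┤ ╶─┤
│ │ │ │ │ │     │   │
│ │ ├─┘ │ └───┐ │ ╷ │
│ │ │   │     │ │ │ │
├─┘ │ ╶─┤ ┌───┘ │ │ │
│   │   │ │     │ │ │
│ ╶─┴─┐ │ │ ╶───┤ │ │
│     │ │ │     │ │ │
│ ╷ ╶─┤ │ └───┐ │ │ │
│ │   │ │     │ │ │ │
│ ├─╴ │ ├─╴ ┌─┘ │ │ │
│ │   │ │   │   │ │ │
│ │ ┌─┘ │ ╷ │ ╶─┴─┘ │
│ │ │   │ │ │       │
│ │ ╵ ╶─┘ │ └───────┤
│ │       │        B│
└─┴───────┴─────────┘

Directions: right, down, down, down, down, left, down, right, down, right, down, left, down, down, right, right, right, up, up, right, down, down, right, right, right, right
Number of turns: 14

Solution:

┌─────┬───────┬─────┐
│A ↓  │       │     │
│ ╷ ╷ │ ┌─┐ ╶─┘ ┌─╴ │
│ │↓│ │ │ │     │   │
│ │ │ │ │ ├─────┤ ╶─┤
│ │↓│ │ │ │     │   │
│ │ ├─┘ │ └───┐ │ ╷ │
│ │↓│   │     │ │ │ │
├─┘ │ ╶─┤ ┌───┘ │ │ │
│↓ ↲│   │ │     │ │ │
│ ╶─┴─┐ │ │ ╶───┤ │ │
│↳ ↓  │ │ │     │ │ │
│ ╷ ╶─┤ │ └───┐ │ │ │
│ │↳ ↓│ │     │ │ │ │
│ ├─╴ │ ├─╴ ┌─┘ │ │ │
│ │↓ ↲│ │↱ ↓│   │ │ │
│ │ ┌─┘ │ ╷ │ ╶─┴─┘ │
│ │↓│   │↑│↓│       │
│ │ ╵ ╶─┘ │ └───────┤
│ │↳ → → ↑│↳ → → → B│
└─┴───────┴─────────┘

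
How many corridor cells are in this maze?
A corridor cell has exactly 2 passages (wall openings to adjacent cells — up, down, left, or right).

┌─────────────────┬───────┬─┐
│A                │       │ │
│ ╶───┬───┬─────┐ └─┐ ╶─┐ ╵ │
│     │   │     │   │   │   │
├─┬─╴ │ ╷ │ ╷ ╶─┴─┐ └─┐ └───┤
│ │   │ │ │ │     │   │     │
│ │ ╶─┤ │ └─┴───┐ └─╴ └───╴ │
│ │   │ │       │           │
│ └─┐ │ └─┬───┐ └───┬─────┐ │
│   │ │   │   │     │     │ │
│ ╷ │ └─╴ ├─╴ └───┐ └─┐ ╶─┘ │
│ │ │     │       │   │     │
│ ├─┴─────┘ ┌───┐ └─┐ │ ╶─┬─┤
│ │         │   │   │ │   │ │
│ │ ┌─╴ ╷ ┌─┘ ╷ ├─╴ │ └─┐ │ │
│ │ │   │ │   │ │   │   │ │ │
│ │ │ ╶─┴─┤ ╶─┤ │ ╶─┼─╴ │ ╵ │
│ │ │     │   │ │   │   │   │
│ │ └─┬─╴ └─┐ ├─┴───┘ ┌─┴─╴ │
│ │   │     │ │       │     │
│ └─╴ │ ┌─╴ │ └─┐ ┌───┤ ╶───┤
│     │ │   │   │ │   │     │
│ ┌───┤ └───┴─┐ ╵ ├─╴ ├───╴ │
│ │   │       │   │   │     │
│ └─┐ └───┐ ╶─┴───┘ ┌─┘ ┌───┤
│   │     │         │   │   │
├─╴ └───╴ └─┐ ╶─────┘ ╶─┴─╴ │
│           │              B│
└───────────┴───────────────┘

Counting cells with exactly 2 passages:
Total corridor cells: 156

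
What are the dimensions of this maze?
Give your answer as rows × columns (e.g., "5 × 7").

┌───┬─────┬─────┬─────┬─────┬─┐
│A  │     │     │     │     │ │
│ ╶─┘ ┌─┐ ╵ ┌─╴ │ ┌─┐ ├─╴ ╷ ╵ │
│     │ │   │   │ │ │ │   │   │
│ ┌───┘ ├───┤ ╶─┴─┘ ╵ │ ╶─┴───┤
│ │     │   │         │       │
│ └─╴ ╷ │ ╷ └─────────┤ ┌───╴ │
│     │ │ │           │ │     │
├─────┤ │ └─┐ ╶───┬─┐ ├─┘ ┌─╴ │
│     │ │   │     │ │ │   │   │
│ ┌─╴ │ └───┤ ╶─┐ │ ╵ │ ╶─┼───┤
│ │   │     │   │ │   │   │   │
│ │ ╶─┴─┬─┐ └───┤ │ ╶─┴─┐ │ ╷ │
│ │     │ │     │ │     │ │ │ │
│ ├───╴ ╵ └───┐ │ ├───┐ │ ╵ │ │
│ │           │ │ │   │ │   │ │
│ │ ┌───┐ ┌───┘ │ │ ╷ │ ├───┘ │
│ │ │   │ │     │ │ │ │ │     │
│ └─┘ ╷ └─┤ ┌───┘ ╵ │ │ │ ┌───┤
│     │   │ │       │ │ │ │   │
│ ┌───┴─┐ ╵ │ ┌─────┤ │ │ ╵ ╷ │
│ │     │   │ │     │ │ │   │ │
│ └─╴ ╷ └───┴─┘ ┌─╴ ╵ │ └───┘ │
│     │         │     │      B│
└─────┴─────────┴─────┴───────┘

Counting the maze dimensions:
Rows (vertical): 12
Columns (horizontal): 15
Dimensions: 12 × 15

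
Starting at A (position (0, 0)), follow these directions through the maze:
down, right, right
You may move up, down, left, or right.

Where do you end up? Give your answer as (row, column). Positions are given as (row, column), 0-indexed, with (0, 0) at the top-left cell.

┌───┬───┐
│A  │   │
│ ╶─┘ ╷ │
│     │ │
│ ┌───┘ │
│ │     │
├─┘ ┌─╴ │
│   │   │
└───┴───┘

Following directions step by step:
Start: (0, 0)
  down: (0, 0) → (1, 0)
  right: (1, 0) → (1, 1)
  right: (1, 1) → (1, 2)
Final position: (1, 2)

Path taken:

┌───┬───┐
│A  │   │
│ ╶─┘ ╷ │
│↳ → B│ │
│ ┌───┘ │
│ │     │
├─┘ ┌─╴ │
│   │   │
└───┴───┘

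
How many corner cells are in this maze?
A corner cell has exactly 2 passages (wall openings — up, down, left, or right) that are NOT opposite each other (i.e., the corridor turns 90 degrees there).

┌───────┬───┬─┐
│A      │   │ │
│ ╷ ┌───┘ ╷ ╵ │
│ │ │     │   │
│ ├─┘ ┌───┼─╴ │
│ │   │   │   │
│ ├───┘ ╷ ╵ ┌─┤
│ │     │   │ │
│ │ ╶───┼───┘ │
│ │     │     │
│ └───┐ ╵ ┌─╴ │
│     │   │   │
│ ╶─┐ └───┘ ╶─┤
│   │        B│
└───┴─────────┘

Counting corner cells (2 non-opposite passages):
Total corners: 25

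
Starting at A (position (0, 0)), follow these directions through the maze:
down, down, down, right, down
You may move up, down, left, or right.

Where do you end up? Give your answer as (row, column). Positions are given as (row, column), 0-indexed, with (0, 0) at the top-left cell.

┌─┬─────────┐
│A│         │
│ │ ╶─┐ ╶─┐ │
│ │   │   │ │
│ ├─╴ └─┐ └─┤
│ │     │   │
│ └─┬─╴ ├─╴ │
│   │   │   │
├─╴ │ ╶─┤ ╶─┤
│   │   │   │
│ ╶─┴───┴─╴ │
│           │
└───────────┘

Following directions step by step:
Start: (0, 0)
  down: (0, 0) → (1, 0)
  down: (1, 0) → (2, 0)
  down: (2, 0) → (3, 0)
  right: (3, 0) → (3, 1)
  down: (3, 1) → (4, 1)
Final position: (4, 1)

Path taken:

┌─┬─────────┐
│A│         │
│ │ ╶─┐ ╶─┐ │
│↓│   │   │ │
│ ├─╴ └─┐ └─┤
│↓│     │   │
│ └─┬─╴ ├─╴ │
│↳ ↓│   │   │
├─╴ │ ╶─┤ ╶─┤
│  B│   │   │
│ ╶─┴───┴─╴ │
│           │
└───────────┘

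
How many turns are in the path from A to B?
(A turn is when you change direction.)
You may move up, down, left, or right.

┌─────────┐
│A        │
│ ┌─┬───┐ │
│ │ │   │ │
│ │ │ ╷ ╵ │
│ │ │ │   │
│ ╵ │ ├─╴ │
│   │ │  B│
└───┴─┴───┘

Directions: right, right, right, right, down, down, down
Number of turns: 1

Solution:

┌─────────┐
│A → → → ↓│
│ ┌─┬───┐ │
│ │ │   │↓│
│ │ │ ╷ ╵ │
│ │ │ │  ↓│
│ ╵ │ ├─╴ │
│   │ │  B│
└───┴─┴───┘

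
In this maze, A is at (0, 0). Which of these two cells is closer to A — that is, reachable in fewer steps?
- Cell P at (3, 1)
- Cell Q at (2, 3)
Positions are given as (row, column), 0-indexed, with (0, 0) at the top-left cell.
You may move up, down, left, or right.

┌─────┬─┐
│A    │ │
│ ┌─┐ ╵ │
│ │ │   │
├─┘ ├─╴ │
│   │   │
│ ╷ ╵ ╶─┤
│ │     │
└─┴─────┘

Shortest path A → P at (3, 1): 8 steps
Shortest path A → Q at (2, 3): 5 steps

Q is closer (5 steps vs 8 steps).

Path to P:

┌─────┬─┐
│A → ↓│ │
│ ┌─┐ ╵ │
│ │ │↳ ↓│
├─┘ ├─╴ │
│   │↓ ↲│
│ ╷ ╵ ╶─┤
│ │P ↲  │
└─┴─────┘

Path to Q:

┌─────┬─┐
│A → ↓│ │
│ ┌─┐ ╵ │
│ │ │↳ ↓│
├─┘ ├─╴ │
│   │  Q│
│ ╷ ╵ ╶─┤
│ │     │
└─┴─────┘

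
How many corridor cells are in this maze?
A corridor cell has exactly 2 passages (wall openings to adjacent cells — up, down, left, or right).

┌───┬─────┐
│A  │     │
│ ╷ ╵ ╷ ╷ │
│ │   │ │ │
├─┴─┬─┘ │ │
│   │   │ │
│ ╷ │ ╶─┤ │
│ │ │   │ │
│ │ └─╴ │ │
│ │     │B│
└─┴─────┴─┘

Counting cells with exactly 2 passages:
Total corridor cells: 21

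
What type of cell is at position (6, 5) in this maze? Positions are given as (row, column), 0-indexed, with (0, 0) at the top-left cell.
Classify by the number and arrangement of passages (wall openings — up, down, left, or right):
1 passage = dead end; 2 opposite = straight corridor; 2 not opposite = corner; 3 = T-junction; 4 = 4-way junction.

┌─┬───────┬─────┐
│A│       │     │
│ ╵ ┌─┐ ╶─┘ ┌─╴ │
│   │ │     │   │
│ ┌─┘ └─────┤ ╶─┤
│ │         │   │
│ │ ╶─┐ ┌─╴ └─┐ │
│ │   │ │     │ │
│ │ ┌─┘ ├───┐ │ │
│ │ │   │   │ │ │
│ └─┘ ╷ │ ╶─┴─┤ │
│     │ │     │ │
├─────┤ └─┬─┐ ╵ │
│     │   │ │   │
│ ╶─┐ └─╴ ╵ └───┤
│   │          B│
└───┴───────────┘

Checking cell at (6, 5):
Number of passages: 1
Cell type: dead end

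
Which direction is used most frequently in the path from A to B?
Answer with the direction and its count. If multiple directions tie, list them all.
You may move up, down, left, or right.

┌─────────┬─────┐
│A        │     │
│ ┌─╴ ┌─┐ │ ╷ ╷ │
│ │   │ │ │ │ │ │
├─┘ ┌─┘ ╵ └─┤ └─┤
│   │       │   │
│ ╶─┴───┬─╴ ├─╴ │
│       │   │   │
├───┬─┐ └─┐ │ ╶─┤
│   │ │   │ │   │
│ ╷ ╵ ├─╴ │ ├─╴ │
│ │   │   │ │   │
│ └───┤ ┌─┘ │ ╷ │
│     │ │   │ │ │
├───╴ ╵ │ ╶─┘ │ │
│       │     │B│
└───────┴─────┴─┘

Directions: right, right, right, right, down, down, right, down, down, down, down, left, down, right, right, up, up, right, down, down
Counts: {'right': 8, 'down': 9, 'left': 1, 'up': 2}
Most common: down (9 times)

Solution:

┌─────────┬─────┐
│A → → → ↓│     │
│ ┌─╴ ┌─┐ │ ╷ ╷ │
│ │   │ │↓│ │ │ │
├─┘ ┌─┘ ╵ └─┤ └─┤
│   │    ↳ ↓│   │
│ ╶─┴───┬─╴ ├─╴ │
│       │  ↓│   │
├───┬─┐ └─┐ │ ╶─┤
│   │ │   │↓│   │
│ ╷ ╵ ├─╴ │ ├─╴ │
│ │   │   │↓│↱ ↓│
│ └───┤ ┌─┘ │ ╷ │
│     │ │↓ ↲│↑│↓│
├───╴ ╵ │ ╶─┘ │ │
│       │↳ → ↑│B│
└───────┴─────┴─┘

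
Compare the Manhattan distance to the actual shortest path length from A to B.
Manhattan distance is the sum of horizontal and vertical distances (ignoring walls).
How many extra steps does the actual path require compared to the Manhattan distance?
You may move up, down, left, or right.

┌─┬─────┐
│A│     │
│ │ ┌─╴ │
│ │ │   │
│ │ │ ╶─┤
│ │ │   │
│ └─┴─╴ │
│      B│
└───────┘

Manhattan distance: |3 - 0| + |3 - 0| = 6
Actual path length: 6
Extra steps: 6 - 6 = 0

Solution:

┌─┬─────┐
│A│     │
│ │ ┌─╴ │
│↓│ │   │
│ │ │ ╶─┤
│↓│ │   │
│ └─┴─╴ │
│↳ → → B│
└───────┘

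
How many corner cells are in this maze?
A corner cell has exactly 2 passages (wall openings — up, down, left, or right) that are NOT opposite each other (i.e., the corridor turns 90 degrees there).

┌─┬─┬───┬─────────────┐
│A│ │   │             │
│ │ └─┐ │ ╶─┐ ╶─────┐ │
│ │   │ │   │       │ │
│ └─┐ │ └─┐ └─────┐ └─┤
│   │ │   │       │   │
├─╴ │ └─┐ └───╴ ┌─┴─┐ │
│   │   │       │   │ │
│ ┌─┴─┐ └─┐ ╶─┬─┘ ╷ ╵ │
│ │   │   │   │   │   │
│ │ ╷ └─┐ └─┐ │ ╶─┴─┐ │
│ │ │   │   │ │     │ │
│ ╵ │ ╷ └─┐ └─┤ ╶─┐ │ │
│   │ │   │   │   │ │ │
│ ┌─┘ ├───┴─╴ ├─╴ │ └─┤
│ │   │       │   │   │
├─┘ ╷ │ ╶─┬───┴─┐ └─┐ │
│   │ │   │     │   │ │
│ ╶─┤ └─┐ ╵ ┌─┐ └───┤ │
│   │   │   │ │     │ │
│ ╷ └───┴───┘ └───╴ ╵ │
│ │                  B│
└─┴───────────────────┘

Counting corner cells (2 non-opposite passages):
Total corners: 63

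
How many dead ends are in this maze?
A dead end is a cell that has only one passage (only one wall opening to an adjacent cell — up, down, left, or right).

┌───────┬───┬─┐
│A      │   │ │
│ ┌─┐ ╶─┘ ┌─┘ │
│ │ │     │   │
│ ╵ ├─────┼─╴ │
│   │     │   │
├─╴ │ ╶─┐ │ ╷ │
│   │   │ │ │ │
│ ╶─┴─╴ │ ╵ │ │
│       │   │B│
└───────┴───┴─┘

Checking each cell for number of passages:

Dead ends found at positions:
  (0, 3)
  (0, 5)
  (0, 6)
  (1, 1)
  (1, 5)
  (4, 6)
Total dead ends: 6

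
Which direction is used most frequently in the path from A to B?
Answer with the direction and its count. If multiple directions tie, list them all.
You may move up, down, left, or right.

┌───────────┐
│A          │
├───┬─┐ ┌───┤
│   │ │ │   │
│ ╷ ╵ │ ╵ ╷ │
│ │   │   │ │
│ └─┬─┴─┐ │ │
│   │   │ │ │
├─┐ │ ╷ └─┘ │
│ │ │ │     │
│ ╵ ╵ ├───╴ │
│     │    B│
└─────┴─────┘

Directions: right, right, right, down, down, right, up, right, down, down, down, down
Counts: {'right': 5, 'down': 6, 'up': 1}
Most common: down (6 times)

Solution:

┌───────────┐
│A → → ↓    │
├───┬─┐ ┌───┤
│   │ │↓│↱ ↓│
│ ╷ ╵ │ ╵ ╷ │
│ │   │↳ ↑│↓│
│ └─┬─┴─┐ │ │
│   │   │ │↓│
├─┐ │ ╷ └─┘ │
│ │ │ │    ↓│
│ ╵ ╵ ├───╴ │
│     │    B│
└─────┴─────┘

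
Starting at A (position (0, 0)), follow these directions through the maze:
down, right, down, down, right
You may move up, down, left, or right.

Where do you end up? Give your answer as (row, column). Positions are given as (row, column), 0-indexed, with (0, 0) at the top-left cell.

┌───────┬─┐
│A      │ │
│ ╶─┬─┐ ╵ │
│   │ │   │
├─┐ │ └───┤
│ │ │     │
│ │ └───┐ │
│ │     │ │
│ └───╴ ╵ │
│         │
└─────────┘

Following directions step by step:
Start: (0, 0)
  down: (0, 0) → (1, 0)
  right: (1, 0) → (1, 1)
  down: (1, 1) → (2, 1)
  down: (2, 1) → (3, 1)
  right: (3, 1) → (3, 2)
Final position: (3, 2)

Path taken:

┌───────┬─┐
│A      │ │
│ ╶─┬─┐ ╵ │
│↳ ↓│ │   │
├─┐ │ └───┤
│ │↓│     │
│ │ └───┐ │
│ │↳ B  │ │
│ └───╴ ╵ │
│         │
└─────────┘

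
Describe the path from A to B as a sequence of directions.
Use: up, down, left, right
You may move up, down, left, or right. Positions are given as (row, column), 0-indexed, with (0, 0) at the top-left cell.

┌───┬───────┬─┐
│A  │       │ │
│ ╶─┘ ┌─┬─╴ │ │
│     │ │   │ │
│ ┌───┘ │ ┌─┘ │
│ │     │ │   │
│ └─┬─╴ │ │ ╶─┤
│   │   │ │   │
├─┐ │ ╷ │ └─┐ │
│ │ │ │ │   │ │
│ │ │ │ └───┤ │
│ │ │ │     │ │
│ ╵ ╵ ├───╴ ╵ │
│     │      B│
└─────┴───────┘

Finding the path and converting it to directions:
Path through cells: (0,0) → (1,0) → (2,0) → (3,0) → (3,1) → (4,1) → (5,1) → (6,1) → (6,2) → (5,2) → (4,2) → (3,2) → (3,3) → (4,3) → (5,3) → (5,4) → (5,5) → (6,5) → (6,6)
Directions: down, down, down, right, down, down, down, right, up, up, up, right, down, down, right, right, down, right

Solution:

┌───┬───────┬─┐
│A  │       │ │
│ ╶─┘ ┌─┬─╴ │ │
│↓    │ │   │ │
│ ┌───┘ │ ┌─┘ │
│↓│     │ │   │
│ └─┬─╴ │ │ ╶─┤
│↳ ↓│↱ ↓│ │   │
├─┐ │ ╷ │ └─┐ │
│ │↓│↑│↓│   │ │
│ │ │ │ └───┤ │
│ │↓│↑│↳ → ↓│ │
│ ╵ ╵ ├───╴ ╵ │
│  ↳ ↑│    ↳ B│
└─────┴───────┘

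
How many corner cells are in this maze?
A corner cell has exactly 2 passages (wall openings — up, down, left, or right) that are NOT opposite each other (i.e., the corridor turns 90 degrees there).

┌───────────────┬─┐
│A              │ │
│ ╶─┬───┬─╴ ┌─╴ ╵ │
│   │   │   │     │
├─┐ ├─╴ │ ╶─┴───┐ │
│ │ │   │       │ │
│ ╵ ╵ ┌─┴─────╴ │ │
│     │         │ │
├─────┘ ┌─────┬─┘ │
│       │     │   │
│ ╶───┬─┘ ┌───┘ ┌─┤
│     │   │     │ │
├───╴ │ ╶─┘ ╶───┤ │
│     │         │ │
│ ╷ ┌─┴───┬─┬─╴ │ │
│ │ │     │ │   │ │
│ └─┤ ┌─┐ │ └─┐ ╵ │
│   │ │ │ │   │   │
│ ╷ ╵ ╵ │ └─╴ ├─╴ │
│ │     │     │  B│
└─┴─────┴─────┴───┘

Counting corner cells (2 non-opposite passages):
Total corners: 41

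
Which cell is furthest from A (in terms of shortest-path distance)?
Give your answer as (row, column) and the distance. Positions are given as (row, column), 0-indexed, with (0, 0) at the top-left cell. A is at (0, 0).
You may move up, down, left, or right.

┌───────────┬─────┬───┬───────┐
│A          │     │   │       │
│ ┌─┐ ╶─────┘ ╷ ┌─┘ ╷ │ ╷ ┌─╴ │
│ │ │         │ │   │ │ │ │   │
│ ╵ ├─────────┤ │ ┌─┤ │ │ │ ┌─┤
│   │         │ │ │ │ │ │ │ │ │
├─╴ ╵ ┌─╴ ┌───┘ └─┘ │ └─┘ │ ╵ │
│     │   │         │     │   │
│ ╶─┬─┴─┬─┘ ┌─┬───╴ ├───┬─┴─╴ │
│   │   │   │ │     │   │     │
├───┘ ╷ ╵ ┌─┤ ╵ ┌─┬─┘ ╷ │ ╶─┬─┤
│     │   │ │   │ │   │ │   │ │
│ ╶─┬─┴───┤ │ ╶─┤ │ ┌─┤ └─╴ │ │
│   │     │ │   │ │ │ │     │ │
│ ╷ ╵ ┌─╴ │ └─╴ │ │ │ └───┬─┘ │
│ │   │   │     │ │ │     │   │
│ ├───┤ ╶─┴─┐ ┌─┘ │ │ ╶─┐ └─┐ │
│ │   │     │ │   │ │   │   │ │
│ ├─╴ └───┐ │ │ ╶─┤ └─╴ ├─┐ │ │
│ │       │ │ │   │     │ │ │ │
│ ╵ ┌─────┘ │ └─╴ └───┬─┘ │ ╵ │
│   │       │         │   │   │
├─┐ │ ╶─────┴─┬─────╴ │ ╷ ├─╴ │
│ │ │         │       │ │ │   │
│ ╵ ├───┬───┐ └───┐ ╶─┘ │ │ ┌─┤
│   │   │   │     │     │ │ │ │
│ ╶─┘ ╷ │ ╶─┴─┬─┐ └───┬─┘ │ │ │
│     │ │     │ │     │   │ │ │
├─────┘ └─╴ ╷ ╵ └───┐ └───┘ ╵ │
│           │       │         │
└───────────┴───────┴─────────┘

Computing BFS distances from A to all cells:
Furthest cell: (2, 8)
Distance: 108 steps

Path from A to the furthest cell:

┌───────────┬─────┬───┬───────┐
│A → ↓      │↱ ↓  │↓ ↰│  ↓ ← ↰│
│ ┌─┐ ╶─────┘ ╷ ┌─┘ ╷ │ ╷ ┌─╴ │
│ │ │↳ → → → ↑│↓│↓ ↲│↑│ │↓│↱ ↑│
│ ╵ ├─────────┤ │ ┌─┤ │ │ │ ┌─┤
│   │         │↓│B│ │↑│ │↓│↑│ │
├─╴ ╵ ┌─╴ ┌───┘ └─┘ │ └─┘ │ ╵ │
│     │   │↓ ← ↲    │↑ ← ↲│↑ ↰│
│ ╶─┬─┴─┬─┘ ┌─┬───╴ ├───┬─┴─╴ │
│   │↓ ↰│↓ ↲│ │     │↱ ↓│↱ → ↑│
├───┘ ╷ ╵ ┌─┤ ╵ ┌─┬─┘ ╷ │ ╶─┬─┤
│↓ ← ↲│↑ ↲│ │   │ │↱ ↑│↓│↑ ↰│ │
│ ╶─┬─┴───┤ │ ╶─┤ │ ┌─┤ └─╴ │ │
│↳ ↓│↱ → ↓│ │   │ │↑│ │↳ → ↑│ │
│ ╷ ╵ ┌─╴ │ └─╴ │ │ │ └───┬─┘ │
│ │↳ ↑│↓ ↲│     │ │↑│↓ ← ↰│   │
│ ├───┤ ╶─┴─┐ ┌─┘ │ │ ╶─┐ └─┐ │
│ │   │↳ → ↓│ │   │↑│↳ ↓│↑ ↰│ │
│ ├─╴ └───┐ │ │ ╶─┤ └─╴ ├─┐ │ │
│ │       │↓│ │   │↑ ← ↲│ │↑│ │
│ ╵ ┌─────┘ │ └─╴ └───┬─┘ │ ╵ │
│   │↓ ← ← ↲│         │   │↑ ↰│
├─┐ │ ╶─────┴─┬─────╴ │ ╷ ├─╴ │
│ │ │↳ → → → ↓│       │ │ │↱ ↑│
│ ╵ ├───┬───┐ └───┐ ╶─┘ │ │ ┌─┤
│   │   │   │↳ → ↓│     │ │↑│ │
│ ╶─┘ ╷ │ ╶─┴─┬─┐ └───┬─┘ │ │ │
│     │ │     │ │↳ → ↓│   │↑│ │
├─────┘ └─╴ ╷ ╵ └───┐ └───┘ ╵ │
│           │       │↳ → → ↑  │
└───────────┴───────┴─────────┘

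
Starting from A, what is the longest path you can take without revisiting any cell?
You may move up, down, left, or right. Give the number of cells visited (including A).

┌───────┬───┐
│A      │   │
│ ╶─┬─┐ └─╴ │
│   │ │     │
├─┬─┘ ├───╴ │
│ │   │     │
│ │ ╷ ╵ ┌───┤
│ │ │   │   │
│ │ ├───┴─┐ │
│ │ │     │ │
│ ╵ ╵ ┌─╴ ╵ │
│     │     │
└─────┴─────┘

Finding longest simple path using DFS:
Start: (0, 0)
Longest path visits 26 cells
Path: A → right → right → right → down → right → right → down → left → left → down → left → up → left → down → down → down → right → up → right → right → down → right → up → up → left

Solution:

┌───────┬───┐
│A → → ↓│   │
│ ╶─┬─┐ └─╴ │
│   │ │↳ → ↓│
├─┬─┘ ├───╴ │
│ │↓ ↰│↓ ← ↲│
│ │ ╷ ╵ ┌───┤
│ │↓│↑ ↲│B ↰│
│ │ ├───┴─┐ │
│ │↓│↱ → ↓│↑│
│ ╵ ╵ ┌─╴ ╵ │
│  ↳ ↑│  ↳ ↑│
└─────┴─────┘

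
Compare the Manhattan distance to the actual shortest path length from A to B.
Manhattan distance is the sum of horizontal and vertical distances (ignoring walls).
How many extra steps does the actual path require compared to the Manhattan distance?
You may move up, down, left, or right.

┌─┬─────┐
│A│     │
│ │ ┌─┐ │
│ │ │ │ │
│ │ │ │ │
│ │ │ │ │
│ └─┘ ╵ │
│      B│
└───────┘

Manhattan distance: |3 - 0| + |3 - 0| = 6
Actual path length: 6
Extra steps: 6 - 6 = 0

Solution:

┌─┬─────┐
│A│     │
│ │ ┌─┐ │
│↓│ │ │ │
│ │ │ │ │
│↓│ │ │ │
│ └─┘ ╵ │
│↳ → → B│
└───────┘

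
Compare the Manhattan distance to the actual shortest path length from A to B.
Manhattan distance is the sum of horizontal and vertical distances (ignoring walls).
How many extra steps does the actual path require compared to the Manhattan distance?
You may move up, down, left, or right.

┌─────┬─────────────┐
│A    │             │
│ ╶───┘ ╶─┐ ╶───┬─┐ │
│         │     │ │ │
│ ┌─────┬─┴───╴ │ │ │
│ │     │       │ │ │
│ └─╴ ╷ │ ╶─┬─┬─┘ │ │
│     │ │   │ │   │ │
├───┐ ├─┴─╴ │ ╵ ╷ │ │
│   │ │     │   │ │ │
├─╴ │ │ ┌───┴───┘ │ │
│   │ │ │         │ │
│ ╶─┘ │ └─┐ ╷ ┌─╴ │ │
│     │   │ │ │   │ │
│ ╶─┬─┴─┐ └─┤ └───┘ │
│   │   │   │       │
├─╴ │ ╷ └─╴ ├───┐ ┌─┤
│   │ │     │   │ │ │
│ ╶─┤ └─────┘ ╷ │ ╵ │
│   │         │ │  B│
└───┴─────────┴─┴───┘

Manhattan distance: |9 - 0| + |9 - 0| = 18
Actual path length: 22
Extra steps: 22 - 18 = 4

Solution:

┌─────┬─────────────┐
│A    │↱ → → → → → ↓│
│ ╶───┘ ╶─┐ ╶───┬─┐ │
│↳ → → ↑  │     │ │↓│
│ ┌─────┬─┴───╴ │ │ │
│ │     │       │ │↓│
│ └─╴ ╷ │ ╶─┬─┬─┘ │ │
│     │ │   │ │   │↓│
├───┐ ├─┴─╴ │ ╵ ╷ │ │
│   │ │     │   │ │↓│
├─╴ │ │ ┌───┴───┘ │ │
│   │ │ │         │↓│
│ ╶─┘ │ └─┐ ╷ ┌─╴ │ │
│     │   │ │ │   │↓│
│ ╶─┬─┴─┐ └─┤ └───┘ │
│   │   │   │    ↓ ↲│
├─╴ │ ╷ └─╴ ├───┐ ┌─┤
│   │ │     │   │↓│ │
│ ╶─┤ └─────┘ ╷ │ ╵ │
│   │         │ │↳ B│
└───┴─────────┴─┴───┘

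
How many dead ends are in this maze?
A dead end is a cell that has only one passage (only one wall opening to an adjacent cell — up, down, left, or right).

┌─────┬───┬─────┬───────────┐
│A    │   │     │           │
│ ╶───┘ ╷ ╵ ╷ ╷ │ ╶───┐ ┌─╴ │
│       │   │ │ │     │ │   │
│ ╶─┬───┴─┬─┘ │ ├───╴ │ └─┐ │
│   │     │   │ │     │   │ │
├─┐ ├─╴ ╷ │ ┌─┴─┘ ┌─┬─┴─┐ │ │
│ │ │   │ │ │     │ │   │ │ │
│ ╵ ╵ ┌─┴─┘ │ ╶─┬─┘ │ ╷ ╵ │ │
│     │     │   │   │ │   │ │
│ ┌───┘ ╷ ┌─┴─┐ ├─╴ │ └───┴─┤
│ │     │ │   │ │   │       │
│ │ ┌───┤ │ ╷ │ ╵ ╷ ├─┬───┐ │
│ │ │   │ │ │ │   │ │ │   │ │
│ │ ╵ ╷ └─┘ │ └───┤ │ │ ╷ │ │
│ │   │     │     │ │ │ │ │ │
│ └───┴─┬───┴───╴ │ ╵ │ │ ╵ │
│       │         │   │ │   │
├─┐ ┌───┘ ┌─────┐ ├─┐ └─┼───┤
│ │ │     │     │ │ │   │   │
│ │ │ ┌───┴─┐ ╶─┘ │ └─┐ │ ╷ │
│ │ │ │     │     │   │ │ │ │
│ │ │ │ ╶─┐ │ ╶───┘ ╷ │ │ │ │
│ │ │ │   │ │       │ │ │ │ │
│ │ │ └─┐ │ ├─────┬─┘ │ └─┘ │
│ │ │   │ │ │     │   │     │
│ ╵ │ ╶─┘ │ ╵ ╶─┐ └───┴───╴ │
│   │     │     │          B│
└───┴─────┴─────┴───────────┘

Checking each cell for number of passages:

Dead ends found at positions:
  (0, 2)
  (1, 12)
  (2, 2)
  (2, 7)
  (3, 0)
  (3, 4)
  (3, 9)
  (4, 8)
  (4, 13)
  (6, 4)
  (6, 10)
  (8, 3)
  (8, 11)
  (9, 0)
  (9, 5)
  (9, 7)
  (9, 9)
  (11, 12)
  (12, 3)
  (12, 9)
  (13, 7)
Total dead ends: 21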